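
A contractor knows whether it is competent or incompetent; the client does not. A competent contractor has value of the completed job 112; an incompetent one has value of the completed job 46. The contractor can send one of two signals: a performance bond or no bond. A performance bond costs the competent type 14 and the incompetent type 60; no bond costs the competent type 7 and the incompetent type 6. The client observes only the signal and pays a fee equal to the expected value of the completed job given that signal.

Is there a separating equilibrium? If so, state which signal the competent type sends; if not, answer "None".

Try competent → bond, incompetent → no bond:
  If types separate, bond earns payment 112 and no bond earns 46.
  Competent: bond gives 112 − 14 = 98; no bond gives 46 − 7 = 39. No deviation. ✓
  Incompetent: no bond gives 46 − 6 = 40; bond gives 112 − 60 = 52. Would deviate. ✗
Try competent → no bond, incompetent → bond:
  If types separate, no bond earns payment 112 and bond earns 46.
  Competent: no bond gives 112 − 7 = 105; bond gives 46 − 14 = 32. No deviation. ✓
  Incompetent: bond gives 46 − 60 = -14; no bond gives 112 − 6 = 106. Would deviate. ✗
Neither assignment is incentive-compatible.

None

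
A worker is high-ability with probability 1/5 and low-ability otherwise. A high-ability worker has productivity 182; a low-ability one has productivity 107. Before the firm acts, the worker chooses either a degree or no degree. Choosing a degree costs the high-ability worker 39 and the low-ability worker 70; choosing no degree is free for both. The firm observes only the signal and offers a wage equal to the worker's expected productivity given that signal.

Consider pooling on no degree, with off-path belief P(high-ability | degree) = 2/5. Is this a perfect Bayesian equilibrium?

At the pooled signal (no degree) the firm holds the prior 1/5 and pays 1/5·182 + 4/5·107 = 122. Off-path (degree) belief 2/5 gives 2/5·182 + 3/5·107 = 137.
High-ability: no degree gives 122 − 0 = 122; degree gives 137 − 39 = 98. Stays. ✓
Low-ability: no degree gives 122 − 0 = 122; degree gives 137 − 70 = 67. Stays. ✓

Yes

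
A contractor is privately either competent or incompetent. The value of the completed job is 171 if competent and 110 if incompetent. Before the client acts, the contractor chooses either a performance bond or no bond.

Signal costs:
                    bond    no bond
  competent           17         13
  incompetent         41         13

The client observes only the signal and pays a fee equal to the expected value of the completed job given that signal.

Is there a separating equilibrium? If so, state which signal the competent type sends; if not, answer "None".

None

Try competent → bond, incompetent → no bond:
  If types separate, bond earns payment 171 and no bond earns 110.
  Competent: bond gives 171 − 17 = 154; no bond gives 110 − 13 = 97. No deviation. ✓
  Incompetent: no bond gives 110 − 13 = 97; bond gives 171 − 41 = 130. Would deviate. ✗
Try competent → no bond, incompetent → bond:
  If types separate, no bond earns payment 171 and bond earns 110.
  Competent: no bond gives 171 − 13 = 158; bond gives 110 − 17 = 93. No deviation. ✓
  Incompetent: bond gives 110 − 41 = 69; no bond gives 171 − 13 = 158. Would deviate. ✗
Neither assignment is incentive-compatible.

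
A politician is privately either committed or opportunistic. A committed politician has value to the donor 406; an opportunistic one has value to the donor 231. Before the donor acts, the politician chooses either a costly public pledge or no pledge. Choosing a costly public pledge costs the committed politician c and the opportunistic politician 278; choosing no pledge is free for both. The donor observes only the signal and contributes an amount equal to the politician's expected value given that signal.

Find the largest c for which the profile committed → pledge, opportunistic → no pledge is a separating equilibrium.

Under separation: pledge → committed (pays 406); no pledge → opportunistic (pays 231).
Opportunistic: 231 − 0 = 231 ≥ 406 − 278 = 128. Holds regardless of c. ✓
Committed: 406 − c ≥ 231 − 0, so c ≤ 406 − 231 = 175.

175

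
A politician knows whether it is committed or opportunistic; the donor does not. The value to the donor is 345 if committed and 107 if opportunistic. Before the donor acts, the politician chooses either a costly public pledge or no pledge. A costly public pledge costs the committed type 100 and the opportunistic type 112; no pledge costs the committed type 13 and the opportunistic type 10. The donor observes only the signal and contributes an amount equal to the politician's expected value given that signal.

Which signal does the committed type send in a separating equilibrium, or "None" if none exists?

None

Try committed → pledge, opportunistic → no pledge:
  If types separate, pledge earns payment 345 and no pledge earns 107.
  Committed: pledge gives 345 − 100 = 245; no pledge gives 107 − 13 = 94. No deviation. ✓
  Opportunistic: no pledge gives 107 − 10 = 97; pledge gives 345 − 112 = 233. Would deviate. ✗
Try committed → no pledge, opportunistic → pledge:
  If types separate, no pledge earns payment 345 and pledge earns 107.
  Committed: no pledge gives 345 − 13 = 332; pledge gives 107 − 100 = 7. No deviation. ✓
  Opportunistic: pledge gives 107 − 112 = -5; no pledge gives 345 − 10 = 335. Would deviate. ✗
Neither assignment is incentive-compatible.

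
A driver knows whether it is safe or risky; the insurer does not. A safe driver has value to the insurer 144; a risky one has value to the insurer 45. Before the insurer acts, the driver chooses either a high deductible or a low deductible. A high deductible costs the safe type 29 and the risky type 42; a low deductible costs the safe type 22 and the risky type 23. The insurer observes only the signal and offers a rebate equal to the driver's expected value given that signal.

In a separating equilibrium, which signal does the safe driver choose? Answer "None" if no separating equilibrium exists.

None

Try safe → high deductible, risky → low deductible:
  Under separation the insurer infers type exactly: high deductible → safe (pays 144), low deductible → risky (pays 45).
  Safe: high deductible gives 144 − 29 = 115; low deductible gives 45 − 22 = 23. No deviation. ✓
  Risky: low deductible gives 45 − 23 = 22; high deductible gives 144 − 42 = 102. Would deviate. ✗
Try safe → low deductible, risky → high deductible:
  Under separation the insurer infers type exactly: low deductible → safe (pays 144), high deductible → risky (pays 45).
  Safe: low deductible gives 144 − 22 = 122; high deductible gives 45 − 29 = 16. No deviation. ✓
  Risky: high deductible gives 45 − 42 = 3; low deductible gives 144 − 23 = 121. Would deviate. ✗
Neither assignment is incentive-compatible.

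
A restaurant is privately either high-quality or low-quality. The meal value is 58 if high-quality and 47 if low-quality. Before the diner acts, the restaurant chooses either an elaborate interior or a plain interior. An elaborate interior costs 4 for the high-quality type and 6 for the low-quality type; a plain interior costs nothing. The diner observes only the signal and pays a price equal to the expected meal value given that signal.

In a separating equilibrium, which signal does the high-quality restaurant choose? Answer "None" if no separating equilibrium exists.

None

Try high-quality → elaborate interior, low-quality → plain interior:
  If types separate, elaborate interior earns payment 58 and plain interior earns 47.
  High-quality: elaborate interior gives 58 − 4 = 54; plain interior gives 47 − 0 = 47. No deviation. ✓
  Low-quality: plain interior gives 47 − 0 = 47; elaborate interior gives 58 − 6 = 52. Would deviate. ✗
Try high-quality → plain interior, low-quality → elaborate interior:
  If types separate, plain interior earns payment 58 and elaborate interior earns 47.
  High-quality: plain interior gives 58 − 0 = 58; elaborate interior gives 47 − 4 = 43. No deviation. ✓
  Low-quality: elaborate interior gives 47 − 6 = 41; plain interior gives 58 − 0 = 58. Would deviate. ✗
Neither assignment is incentive-compatible.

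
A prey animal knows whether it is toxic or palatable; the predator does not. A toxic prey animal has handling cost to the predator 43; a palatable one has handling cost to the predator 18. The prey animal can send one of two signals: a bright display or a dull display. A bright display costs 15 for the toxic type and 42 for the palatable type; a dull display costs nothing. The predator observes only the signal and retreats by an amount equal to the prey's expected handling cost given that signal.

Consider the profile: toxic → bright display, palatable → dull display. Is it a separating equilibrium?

Under separation the predator infers type exactly: bright display → toxic (pays 43), dull display → palatable (pays 18).
Toxic: bright display gives 43 − 15 = 28; dull display gives 18 − 0 = 18. No deviation. ✓
Palatable: dull display gives 18 − 0 = 18; bright display gives 43 − 42 = 1. No deviation. ✓
Neither type gains from mimicking the other.

Yes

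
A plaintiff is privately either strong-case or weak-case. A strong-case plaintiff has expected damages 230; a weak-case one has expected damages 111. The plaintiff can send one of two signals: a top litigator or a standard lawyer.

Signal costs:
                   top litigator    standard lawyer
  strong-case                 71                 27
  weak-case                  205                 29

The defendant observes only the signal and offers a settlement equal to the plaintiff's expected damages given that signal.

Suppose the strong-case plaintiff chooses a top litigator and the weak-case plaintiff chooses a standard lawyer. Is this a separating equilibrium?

Yes

If types separate, top litigator earns payment 230 and standard lawyer earns 111.
Strong-case: top litigator gives 230 − 71 = 159; standard lawyer gives 111 − 27 = 84. No deviation. ✓
Weak-case: standard lawyer gives 111 − 29 = 82; top litigator gives 230 − 205 = 25. No deviation. ✓
Both incentive constraints hold.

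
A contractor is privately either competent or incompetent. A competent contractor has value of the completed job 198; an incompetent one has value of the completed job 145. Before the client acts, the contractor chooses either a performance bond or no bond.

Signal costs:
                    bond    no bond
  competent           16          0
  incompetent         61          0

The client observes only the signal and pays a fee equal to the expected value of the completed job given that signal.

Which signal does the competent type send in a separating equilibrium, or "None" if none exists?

Try competent → bond, incompetent → no bond:
  Under separation the client infers type exactly: bond → competent (pays 198), no bond → incompetent (pays 145).
  Competent: bond gives 198 − 16 = 182; no bond gives 145 − 0 = 145. No deviation. ✓
  Incompetent: no bond gives 145 − 0 = 145; bond gives 198 − 61 = 137. No deviation. ✓
Both hold — the competent type sends bond.

bond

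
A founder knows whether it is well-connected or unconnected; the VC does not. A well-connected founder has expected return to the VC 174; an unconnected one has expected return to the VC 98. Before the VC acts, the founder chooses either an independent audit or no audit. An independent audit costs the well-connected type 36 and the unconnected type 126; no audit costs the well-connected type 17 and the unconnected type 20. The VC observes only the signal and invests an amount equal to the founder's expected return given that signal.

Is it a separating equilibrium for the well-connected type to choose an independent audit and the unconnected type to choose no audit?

If types separate, audit earns payment 174 and no audit earns 98.
Well-connected: audit gives 174 − 36 = 138; no audit gives 98 − 17 = 81. No deviation. ✓
Unconnected: no audit gives 98 − 20 = 78; audit gives 174 − 126 = 48. No deviation. ✓
Neither type gains from mimicking the other.

Yes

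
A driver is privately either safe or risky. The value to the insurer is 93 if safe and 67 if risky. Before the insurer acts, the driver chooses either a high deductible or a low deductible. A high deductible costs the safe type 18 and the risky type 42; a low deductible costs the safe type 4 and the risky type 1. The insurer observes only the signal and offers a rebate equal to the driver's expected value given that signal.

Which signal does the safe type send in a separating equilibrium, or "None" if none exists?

high deductible

Try safe → high deductible, risky → low deductible:
  Under separation the insurer infers type exactly: high deductible → safe (pays 93), low deductible → risky (pays 67).
  Safe: high deductible gives 93 − 18 = 75; low deductible gives 67 − 4 = 63. No deviation. ✓
  Risky: low deductible gives 67 − 1 = 66; high deductible gives 93 − 42 = 51. No deviation. ✓
Both hold — the safe type sends high deductible.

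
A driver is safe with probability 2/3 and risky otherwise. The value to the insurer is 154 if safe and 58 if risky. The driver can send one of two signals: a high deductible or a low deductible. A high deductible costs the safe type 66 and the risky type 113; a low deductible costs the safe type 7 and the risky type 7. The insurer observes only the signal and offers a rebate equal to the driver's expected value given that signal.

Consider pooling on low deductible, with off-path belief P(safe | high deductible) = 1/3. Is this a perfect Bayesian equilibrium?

Yes

On the equilibrium path (low deductible) the insurer holds the prior 2/3 and pays 2/3·154 + 1/3·58 = 122. Off-path (high deductible) belief 1/3 gives 1/3·154 + 2/3·58 = 90.
Safe: low deductible gives 122 − 7 = 115; high deductible gives 90 − 66 = 24. Stays. ✓
Risky: low deductible gives 122 − 7 = 115; high deductible gives 90 − 113 = -23. Stays. ✓
Beliefs are Bayes-consistent on-path and both types best-respond.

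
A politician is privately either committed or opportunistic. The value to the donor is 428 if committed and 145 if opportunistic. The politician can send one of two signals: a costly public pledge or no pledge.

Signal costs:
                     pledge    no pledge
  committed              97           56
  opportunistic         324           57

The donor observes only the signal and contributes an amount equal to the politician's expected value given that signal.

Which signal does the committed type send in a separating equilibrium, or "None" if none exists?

Try committed → pledge, opportunistic → no pledge:
  Under separation the donor infers type exactly: pledge → committed (pays 428), no pledge → opportunistic (pays 145).
  Committed: pledge gives 428 − 97 = 331; no pledge gives 145 − 56 = 89. No deviation. ✓
  Opportunistic: no pledge gives 145 − 57 = 88; pledge gives 428 − 324 = 104. Would deviate. ✗
Try committed → no pledge, opportunistic → pledge:
  Under separation the donor infers type exactly: no pledge → committed (pays 428), pledge → opportunistic (pays 145).
  Committed: no pledge gives 428 − 56 = 372; pledge gives 145 − 97 = 48. No deviation. ✓
  Opportunistic: pledge gives 145 − 324 = -179; no pledge gives 428 − 57 = 371. Would deviate. ✗
Neither assignment is incentive-compatible.

None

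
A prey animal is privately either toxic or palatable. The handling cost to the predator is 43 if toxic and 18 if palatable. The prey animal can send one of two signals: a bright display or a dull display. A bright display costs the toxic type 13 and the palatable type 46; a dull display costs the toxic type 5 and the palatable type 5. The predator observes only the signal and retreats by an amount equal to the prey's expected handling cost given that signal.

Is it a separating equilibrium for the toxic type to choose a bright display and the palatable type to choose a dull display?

If types separate, bright display earns payment 43 and dull display earns 18.
Toxic: bright display gives 43 − 13 = 30; dull display gives 18 − 5 = 13. No deviation. ✓
Palatable: dull display gives 18 − 5 = 13; bright display gives 43 − 46 = -3. No deviation. ✓
Both incentive constraints hold.

Yes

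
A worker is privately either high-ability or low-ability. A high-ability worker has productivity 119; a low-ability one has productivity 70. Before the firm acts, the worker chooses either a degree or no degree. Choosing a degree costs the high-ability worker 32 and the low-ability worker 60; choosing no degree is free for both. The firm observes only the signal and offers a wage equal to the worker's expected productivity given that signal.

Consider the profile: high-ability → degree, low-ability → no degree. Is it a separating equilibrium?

If types separate, degree earns payment 119 and no degree earns 70.
High-ability: degree gives 119 − 32 = 87; no degree gives 70 − 0 = 70. No deviation. ✓
Low-ability: no degree gives 70 − 0 = 70; degree gives 119 − 60 = 59. No deviation. ✓
Both incentive constraints hold.

Yes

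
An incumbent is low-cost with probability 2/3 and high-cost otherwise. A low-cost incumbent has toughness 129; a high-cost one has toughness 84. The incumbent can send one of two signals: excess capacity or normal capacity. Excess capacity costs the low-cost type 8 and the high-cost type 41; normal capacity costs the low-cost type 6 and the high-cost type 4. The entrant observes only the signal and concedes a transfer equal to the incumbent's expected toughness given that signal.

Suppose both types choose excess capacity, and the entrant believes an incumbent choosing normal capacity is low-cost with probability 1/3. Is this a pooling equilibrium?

No

At the pooled signal (excess capacity) the entrant holds the prior 2/3 and pays 2/3·129 + 1/3·84 = 114. Off-path (normal capacity) belief 1/3 gives 1/3·129 + 2/3·84 = 99.
Low-cost: excess capacity gives 114 − 8 = 106; normal capacity gives 99 − 6 = 93. Stays. ✓
High-cost: excess capacity gives 114 − 41 = 73; normal capacity gives 99 − 4 = 95. Deviates. ✗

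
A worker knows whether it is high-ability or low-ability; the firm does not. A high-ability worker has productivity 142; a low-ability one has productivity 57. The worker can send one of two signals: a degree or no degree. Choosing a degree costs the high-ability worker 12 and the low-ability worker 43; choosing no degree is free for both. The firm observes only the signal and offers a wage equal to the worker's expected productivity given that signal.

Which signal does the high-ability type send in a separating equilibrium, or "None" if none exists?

Try high-ability → degree, low-ability → no degree:
  Under separation the firm infers type exactly: degree → high-ability (pays 142), no degree → low-ability (pays 57).
  High-ability: degree gives 142 − 12 = 130; no degree gives 57 − 0 = 57. No deviation. ✓
  Low-ability: no degree gives 57 − 0 = 57; degree gives 142 − 43 = 99. Would deviate. ✗
Try high-ability → no degree, low-ability → degree:
  Under separation the firm infers type exactly: no degree → high-ability (pays 142), degree → low-ability (pays 57).
  High-ability: no degree gives 142 − 0 = 142; degree gives 57 − 12 = 45. No deviation. ✓
  Low-ability: degree gives 57 − 43 = 14; no degree gives 142 − 0 = 142. Would deviate. ✗
Neither assignment is incentive-compatible.

None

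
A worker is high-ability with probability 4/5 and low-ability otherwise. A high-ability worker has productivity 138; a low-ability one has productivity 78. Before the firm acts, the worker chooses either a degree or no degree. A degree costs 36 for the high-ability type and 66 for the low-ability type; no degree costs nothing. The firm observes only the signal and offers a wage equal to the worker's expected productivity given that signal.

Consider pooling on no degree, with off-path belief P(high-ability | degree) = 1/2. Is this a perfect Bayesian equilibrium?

At the pooled signal (no degree) the firm holds the prior 4/5 and pays 4/5·138 + 1/5·78 = 126. Off-path (degree) belief 1/2 gives 1/2·138 + 1/2·78 = 108.
High-ability: no degree gives 126 − 0 = 126; degree gives 108 − 36 = 72. Stays. ✓
Low-ability: no degree gives 126 − 0 = 126; degree gives 108 − 66 = 42. Stays. ✓

Yes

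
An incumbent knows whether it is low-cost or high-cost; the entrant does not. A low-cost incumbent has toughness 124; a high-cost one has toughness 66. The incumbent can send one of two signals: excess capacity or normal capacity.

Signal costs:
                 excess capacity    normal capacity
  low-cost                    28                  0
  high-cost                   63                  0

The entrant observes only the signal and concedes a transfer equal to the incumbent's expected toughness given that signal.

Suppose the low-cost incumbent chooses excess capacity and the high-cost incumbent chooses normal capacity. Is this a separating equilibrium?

Under separation the entrant infers type exactly: excess capacity → low-cost (pays 124), normal capacity → high-cost (pays 66).
Low-cost: excess capacity gives 124 − 28 = 96; normal capacity gives 66 − 0 = 66. No deviation. ✓
High-cost: normal capacity gives 66 − 0 = 66; excess capacity gives 124 − 63 = 61. No deviation. ✓
Both incentive constraints hold.

Yes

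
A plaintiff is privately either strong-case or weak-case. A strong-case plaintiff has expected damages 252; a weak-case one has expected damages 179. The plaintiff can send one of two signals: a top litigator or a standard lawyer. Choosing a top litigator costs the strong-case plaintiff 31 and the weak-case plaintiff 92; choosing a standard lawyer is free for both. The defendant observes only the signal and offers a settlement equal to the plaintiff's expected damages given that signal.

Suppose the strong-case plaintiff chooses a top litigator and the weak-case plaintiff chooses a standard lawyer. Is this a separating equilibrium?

If types separate, top litigator earns payment 252 and standard lawyer earns 179.
Strong-case: top litigator gives 252 − 31 = 221; standard lawyer gives 179 − 0 = 179. No deviation. ✓
Weak-case: standard lawyer gives 179 − 0 = 179; top litigator gives 252 − 92 = 160. No deviation. ✓
Both incentive constraints hold.

Yes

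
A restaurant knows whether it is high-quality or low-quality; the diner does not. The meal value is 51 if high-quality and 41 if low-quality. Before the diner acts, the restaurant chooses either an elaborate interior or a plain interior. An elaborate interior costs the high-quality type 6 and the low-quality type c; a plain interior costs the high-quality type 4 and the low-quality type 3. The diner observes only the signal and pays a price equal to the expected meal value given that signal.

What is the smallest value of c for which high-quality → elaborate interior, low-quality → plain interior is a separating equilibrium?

13

Under separation: elaborate interior → high-quality (pays 51); plain interior → low-quality (pays 41).
High-quality: 51 − 6 = 45 ≥ 41 − 4 = 37. Holds regardless of c. ✓
Low-quality: 41 − 3 ≥ 51 − c, so c ≥ 51 − 38 = 13.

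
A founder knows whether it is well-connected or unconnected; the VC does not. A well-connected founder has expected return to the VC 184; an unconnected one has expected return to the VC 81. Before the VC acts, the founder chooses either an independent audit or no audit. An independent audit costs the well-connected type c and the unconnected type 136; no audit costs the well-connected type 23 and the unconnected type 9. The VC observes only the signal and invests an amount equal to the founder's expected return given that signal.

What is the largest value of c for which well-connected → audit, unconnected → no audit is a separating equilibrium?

Under separation: audit → well-connected (pays 184); no audit → unconnected (pays 81).
Unconnected: 81 − 9 = 72 ≥ 184 − 136 = 48. Holds regardless of c. ✓
Well-connected: 184 − c ≥ 81 − 23, so c ≤ 184 − 58 = 126.

126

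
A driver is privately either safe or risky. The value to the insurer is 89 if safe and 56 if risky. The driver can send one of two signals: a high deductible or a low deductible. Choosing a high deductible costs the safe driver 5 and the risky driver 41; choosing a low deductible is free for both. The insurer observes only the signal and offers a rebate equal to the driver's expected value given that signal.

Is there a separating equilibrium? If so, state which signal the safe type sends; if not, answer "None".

Try safe → high deductible, risky → low deductible:
  If types separate, high deductible earns payment 89 and low deductible earns 56.
  Safe: high deductible gives 89 − 5 = 84; low deductible gives 56 − 0 = 56. No deviation. ✓
  Risky: low deductible gives 56 − 0 = 56; high deductible gives 89 − 41 = 48. No deviation. ✓
Both hold — the safe type sends high deductible.

high deductible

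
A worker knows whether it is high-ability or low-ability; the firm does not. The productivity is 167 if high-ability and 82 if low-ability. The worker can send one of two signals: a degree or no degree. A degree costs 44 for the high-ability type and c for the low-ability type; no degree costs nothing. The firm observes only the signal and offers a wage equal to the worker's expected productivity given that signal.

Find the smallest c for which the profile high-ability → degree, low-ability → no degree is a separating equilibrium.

Under separation: degree → high-ability (pays 167); no degree → low-ability (pays 82).
High-ability: 167 − 44 = 123 ≥ 82 − 0 = 82. Holds regardless of c. ✓
Low-ability: 82 − 0 ≥ 167 − c, so c ≥ 167 − 82 = 85.

85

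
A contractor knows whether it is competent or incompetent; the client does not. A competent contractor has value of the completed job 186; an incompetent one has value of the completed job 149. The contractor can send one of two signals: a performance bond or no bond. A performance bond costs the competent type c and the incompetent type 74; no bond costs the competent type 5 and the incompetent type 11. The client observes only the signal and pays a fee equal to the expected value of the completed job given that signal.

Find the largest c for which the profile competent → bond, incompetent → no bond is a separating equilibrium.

Under separation: bond → competent (pays 186); no bond → incompetent (pays 149).
Incompetent: 149 − 11 = 138 ≥ 186 − 74 = 112. Holds regardless of c. ✓
Competent: 186 − c ≥ 149 − 5, so c ≤ 186 − 144 = 42.

42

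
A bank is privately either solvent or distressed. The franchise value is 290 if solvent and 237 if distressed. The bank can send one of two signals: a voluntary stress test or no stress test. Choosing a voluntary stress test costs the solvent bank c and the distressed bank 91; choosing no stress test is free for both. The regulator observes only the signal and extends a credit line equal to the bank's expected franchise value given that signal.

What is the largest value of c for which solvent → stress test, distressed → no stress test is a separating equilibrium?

Under separation: stress test → solvent (pays 290); no stress test → distressed (pays 237).
Distressed: 237 − 0 = 237 ≥ 290 − 91 = 199. Holds regardless of c. ✓
Solvent: 290 − c ≥ 237 − 0, so c ≤ 290 − 237 = 53.

53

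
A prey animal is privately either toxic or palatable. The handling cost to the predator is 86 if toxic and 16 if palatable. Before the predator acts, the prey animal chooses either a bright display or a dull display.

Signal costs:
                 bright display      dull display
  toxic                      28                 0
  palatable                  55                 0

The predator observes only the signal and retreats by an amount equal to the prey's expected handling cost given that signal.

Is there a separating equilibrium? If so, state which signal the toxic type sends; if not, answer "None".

None

Try toxic → bright display, palatable → dull display:
  If types separate, bright display earns payment 86 and dull display earns 16.
  Toxic: bright display gives 86 − 28 = 58; dull display gives 16 − 0 = 16. No deviation. ✓
  Palatable: dull display gives 16 − 0 = 16; bright display gives 86 − 55 = 31. Would deviate. ✗
Try toxic → dull display, palatable → bright display:
  If types separate, dull display earns payment 86 and bright display earns 16.
  Toxic: dull display gives 86 − 0 = 86; bright display gives 16 − 28 = -12. No deviation. ✓
  Palatable: bright display gives 16 − 55 = -39; dull display gives 86 − 0 = 86. Would deviate. ✗
Neither assignment is incentive-compatible.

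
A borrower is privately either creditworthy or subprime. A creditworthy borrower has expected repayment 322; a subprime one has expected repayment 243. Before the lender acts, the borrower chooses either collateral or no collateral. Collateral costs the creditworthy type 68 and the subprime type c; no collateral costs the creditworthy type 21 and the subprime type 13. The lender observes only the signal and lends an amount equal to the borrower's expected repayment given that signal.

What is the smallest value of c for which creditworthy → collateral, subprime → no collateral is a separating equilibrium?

Under separation: collateral → creditworthy (pays 322); no collateral → subprime (pays 243).
Creditworthy: 322 − 68 = 254 ≥ 243 − 21 = 222. Holds regardless of c. ✓
Subprime: 243 − 13 ≥ 322 − c, so c ≥ 322 − 230 = 92.

92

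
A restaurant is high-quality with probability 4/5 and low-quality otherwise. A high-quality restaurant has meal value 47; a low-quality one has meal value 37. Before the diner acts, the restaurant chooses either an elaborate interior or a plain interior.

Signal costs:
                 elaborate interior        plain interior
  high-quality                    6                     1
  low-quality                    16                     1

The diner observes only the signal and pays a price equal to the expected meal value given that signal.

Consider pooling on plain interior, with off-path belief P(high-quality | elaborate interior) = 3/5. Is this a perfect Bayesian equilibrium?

Yes

At the pooled signal (plain interior) the diner holds the prior 4/5 and pays 4/5·47 + 1/5·37 = 45. Off-path (elaborate interior) belief 3/5 gives 3/5·47 + 2/5·37 = 43.
High-quality: plain interior gives 45 − 1 = 44; elaborate interior gives 43 − 6 = 37. Stays. ✓
Low-quality: plain interior gives 45 − 1 = 44; elaborate interior gives 43 − 16 = 27. Stays. ✓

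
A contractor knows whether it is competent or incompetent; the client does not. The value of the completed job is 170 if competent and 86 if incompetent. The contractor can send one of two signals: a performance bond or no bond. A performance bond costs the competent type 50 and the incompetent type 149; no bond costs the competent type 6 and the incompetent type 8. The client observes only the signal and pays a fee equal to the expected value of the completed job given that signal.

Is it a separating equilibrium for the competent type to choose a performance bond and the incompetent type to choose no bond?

Under separation the client infers type exactly: bond → competent (pays 170), no bond → incompetent (pays 86).
Competent: bond gives 170 − 50 = 120; no bond gives 86 − 6 = 80. No deviation. ✓
Incompetent: no bond gives 86 − 8 = 78; bond gives 170 − 149 = 21. No deviation. ✓
Neither type gains from mimicking the other.

Yes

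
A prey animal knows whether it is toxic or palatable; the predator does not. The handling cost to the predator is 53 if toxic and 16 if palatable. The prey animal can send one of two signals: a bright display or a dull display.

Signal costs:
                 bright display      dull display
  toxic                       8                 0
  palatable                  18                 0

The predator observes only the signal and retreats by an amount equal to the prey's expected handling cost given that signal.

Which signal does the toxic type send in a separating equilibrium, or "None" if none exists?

None

Try toxic → bright display, palatable → dull display:
  If types separate, bright display earns payment 53 and dull display earns 16.
  Toxic: bright display gives 53 − 8 = 45; dull display gives 16 − 0 = 16. No deviation. ✓
  Palatable: dull display gives 16 − 0 = 16; bright display gives 53 − 18 = 35. Would deviate. ✗
Try toxic → dull display, palatable → bright display:
  If types separate, dull display earns payment 53 and bright display earns 16.
  Toxic: dull display gives 53 − 0 = 53; bright display gives 16 − 8 = 8. No deviation. ✓
  Palatable: bright display gives 16 − 18 = -2; dull display gives 53 − 0 = 53. Would deviate. ✗
Neither assignment is incentive-compatible.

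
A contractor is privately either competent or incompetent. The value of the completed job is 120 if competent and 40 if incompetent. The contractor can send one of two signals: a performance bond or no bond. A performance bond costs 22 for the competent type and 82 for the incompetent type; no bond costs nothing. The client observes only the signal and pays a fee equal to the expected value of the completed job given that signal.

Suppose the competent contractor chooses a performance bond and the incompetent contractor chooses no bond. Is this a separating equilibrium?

Under separation the client infers type exactly: bond → competent (pays 120), no bond → incompetent (pays 40).
Competent: bond gives 120 − 22 = 98; no bond gives 40 − 0 = 40. No deviation. ✓
Incompetent: no bond gives 40 − 0 = 40; bond gives 120 − 82 = 38. No deviation. ✓
Both incentive constraints hold.

Yes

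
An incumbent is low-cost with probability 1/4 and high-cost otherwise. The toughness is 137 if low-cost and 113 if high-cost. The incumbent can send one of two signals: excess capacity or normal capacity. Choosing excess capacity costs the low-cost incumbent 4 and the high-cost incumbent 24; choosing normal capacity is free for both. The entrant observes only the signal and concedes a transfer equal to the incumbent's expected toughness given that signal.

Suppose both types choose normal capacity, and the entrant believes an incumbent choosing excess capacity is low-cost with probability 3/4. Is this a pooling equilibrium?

No

On the equilibrium path (normal capacity) the entrant holds the prior 1/4 and pays 1/4·137 + 3/4·113 = 119. Off-path (excess capacity) belief 3/4 gives 3/4·137 + 1/4·113 = 131.
Low-cost: normal capacity gives 119 − 0 = 119; excess capacity gives 131 − 4 = 127. Deviates. ✗
High-cost: normal capacity gives 119 − 0 = 119; excess capacity gives 131 − 24 = 107. Stays. ✓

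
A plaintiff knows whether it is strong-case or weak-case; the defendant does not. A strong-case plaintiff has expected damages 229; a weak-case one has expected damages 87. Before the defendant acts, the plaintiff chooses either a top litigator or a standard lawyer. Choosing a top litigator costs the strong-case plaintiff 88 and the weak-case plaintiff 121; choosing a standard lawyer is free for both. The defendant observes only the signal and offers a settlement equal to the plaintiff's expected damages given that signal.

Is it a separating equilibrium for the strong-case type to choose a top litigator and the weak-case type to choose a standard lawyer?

If types separate, top litigator earns payment 229 and standard lawyer earns 87.
Strong-case: top litigator gives 229 − 88 = 141; standard lawyer gives 87 − 0 = 87. No deviation. ✓
Weak-case: standard lawyer gives 87 − 0 = 87; top litigator gives 229 − 121 = 108. Would deviate. ✗

No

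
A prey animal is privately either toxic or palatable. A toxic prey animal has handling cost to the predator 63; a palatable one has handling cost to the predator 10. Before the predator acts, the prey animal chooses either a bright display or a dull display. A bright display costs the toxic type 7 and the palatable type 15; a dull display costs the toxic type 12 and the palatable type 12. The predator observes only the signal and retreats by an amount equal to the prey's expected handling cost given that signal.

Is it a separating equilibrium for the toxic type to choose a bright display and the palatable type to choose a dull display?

Under separation the predator infers type exactly: bright display → toxic (pays 63), dull display → palatable (pays 10).
Toxic: bright display gives 63 − 7 = 56; dull display gives 10 − 12 = -2. No deviation. ✓
Palatable: dull display gives 10 − 12 = -2; bright display gives 63 − 15 = 48. Would deviate. ✗

No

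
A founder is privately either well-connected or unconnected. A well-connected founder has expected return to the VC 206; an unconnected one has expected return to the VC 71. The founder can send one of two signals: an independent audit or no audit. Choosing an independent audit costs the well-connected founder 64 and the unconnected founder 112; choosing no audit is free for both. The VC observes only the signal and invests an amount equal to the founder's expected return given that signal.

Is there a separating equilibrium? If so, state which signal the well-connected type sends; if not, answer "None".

Try well-connected → audit, unconnected → no audit:
  If types separate, audit earns payment 206 and no audit earns 71.
  Well-connected: audit gives 206 − 64 = 142; no audit gives 71 − 0 = 71. No deviation. ✓
  Unconnected: no audit gives 71 − 0 = 71; audit gives 206 − 112 = 94. Would deviate. ✗
Try well-connected → no audit, unconnected → audit:
  If types separate, no audit earns payment 206 and audit earns 71.
  Well-connected: no audit gives 206 − 0 = 206; audit gives 71 − 64 = 7. No deviation. ✓
  Unconnected: audit gives 71 − 112 = -41; no audit gives 206 − 0 = 206. Would deviate. ✗
Neither assignment is incentive-compatible.

None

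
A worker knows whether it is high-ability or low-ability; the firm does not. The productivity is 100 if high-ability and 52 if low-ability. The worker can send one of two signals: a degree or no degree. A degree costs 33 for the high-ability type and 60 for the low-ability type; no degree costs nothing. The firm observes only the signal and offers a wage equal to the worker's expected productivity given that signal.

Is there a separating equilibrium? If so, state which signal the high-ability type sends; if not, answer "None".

degree

Try high-ability → degree, low-ability → no degree:
  Under separation the firm infers type exactly: degree → high-ability (pays 100), no degree → low-ability (pays 52).
  High-ability: degree gives 100 − 33 = 67; no degree gives 52 − 0 = 52. No deviation. ✓
  Low-ability: no degree gives 52 − 0 = 52; degree gives 100 − 60 = 40. No deviation. ✓
Both hold — the high-ability type sends degree.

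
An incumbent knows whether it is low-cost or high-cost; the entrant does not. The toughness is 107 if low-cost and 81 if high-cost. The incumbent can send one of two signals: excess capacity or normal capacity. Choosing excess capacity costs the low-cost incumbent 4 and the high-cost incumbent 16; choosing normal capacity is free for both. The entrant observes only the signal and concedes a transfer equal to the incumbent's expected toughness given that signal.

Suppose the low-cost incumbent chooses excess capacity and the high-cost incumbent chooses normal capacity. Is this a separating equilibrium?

If types separate, excess capacity earns payment 107 and normal capacity earns 81.
Low-cost: excess capacity gives 107 − 4 = 103; normal capacity gives 81 − 0 = 81. No deviation. ✓
High-cost: normal capacity gives 81 − 0 = 81; excess capacity gives 107 − 16 = 91. Would deviate. ✗

No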